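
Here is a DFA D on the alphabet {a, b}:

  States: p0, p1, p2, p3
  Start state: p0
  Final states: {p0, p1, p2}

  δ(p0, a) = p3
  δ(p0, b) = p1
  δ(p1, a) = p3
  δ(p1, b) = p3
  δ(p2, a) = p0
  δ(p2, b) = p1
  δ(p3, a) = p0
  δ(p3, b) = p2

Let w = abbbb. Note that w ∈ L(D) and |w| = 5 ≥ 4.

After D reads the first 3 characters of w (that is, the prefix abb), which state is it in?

State sequence: p0 -a-> p3 -b-> p2 -b-> p1

After reading 3 characters, D is in state p1.

p1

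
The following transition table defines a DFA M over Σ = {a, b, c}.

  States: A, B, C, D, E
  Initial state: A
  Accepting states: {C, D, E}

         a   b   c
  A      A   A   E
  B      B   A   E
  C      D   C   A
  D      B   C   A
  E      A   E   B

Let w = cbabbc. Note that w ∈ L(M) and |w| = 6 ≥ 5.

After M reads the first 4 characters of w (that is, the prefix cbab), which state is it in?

Run of M on the first 4 characters of w = c b a b:
  step 0: A  (start)
  step 1: E  (read c: A→E)
  step 2: E  (read b: E→E)
  step 3: A  (read a: E→A)
  step 4: A  (read b: A→A)

After reading 4 characters, M is in state A.
(This kind of state-tracing is the core of the pumping-lemma construction: with 5 states, pigeonhole forces a repeat within the first 5 steps.)

A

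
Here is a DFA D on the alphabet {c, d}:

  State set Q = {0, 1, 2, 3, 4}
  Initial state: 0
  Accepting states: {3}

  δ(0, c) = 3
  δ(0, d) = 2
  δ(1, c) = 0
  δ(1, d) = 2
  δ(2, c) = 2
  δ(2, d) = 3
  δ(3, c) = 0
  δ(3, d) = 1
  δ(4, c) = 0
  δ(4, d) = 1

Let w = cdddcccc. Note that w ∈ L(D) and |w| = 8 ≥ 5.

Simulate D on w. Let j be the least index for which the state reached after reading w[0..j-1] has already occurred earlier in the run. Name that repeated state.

Run of D on w = c d d d c c c c:
  step 0: 0  (start)
  step 1: 3  (read c: 0→3)
  step 2: 1  (read d: 3→1)
  step 3: 2  (read d: 1→2)
  step 4: 3  (read d: 2→3)   ← first repeat (3 seen earlier)
  step 5: 0  (read c: 3→0)
  step 6: 3  (read c: 0→3)
  step 7: 0  (read c: 3→0)
  step 8: 3  (read c: 0→3)

The earliest repeat is at step j = 4: D is in 3, which it already visited at step i = 1.
The DFA has 5 states, so the proof of the pumping lemma guarantees a repeated state among the first 5+1 visited; the segment between the two visits is the pumpable y.

3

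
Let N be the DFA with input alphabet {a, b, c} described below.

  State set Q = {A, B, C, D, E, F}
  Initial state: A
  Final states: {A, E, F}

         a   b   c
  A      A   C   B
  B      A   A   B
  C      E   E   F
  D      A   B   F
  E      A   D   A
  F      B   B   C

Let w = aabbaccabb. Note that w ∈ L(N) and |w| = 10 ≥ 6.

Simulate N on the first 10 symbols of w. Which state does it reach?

E

State sequence: A -a-> A -a-> A -b-> C -b-> E -a-> A -c-> B -c-> B -a-> A -b-> C -b-> E

After reading 10 characters, N is in state E.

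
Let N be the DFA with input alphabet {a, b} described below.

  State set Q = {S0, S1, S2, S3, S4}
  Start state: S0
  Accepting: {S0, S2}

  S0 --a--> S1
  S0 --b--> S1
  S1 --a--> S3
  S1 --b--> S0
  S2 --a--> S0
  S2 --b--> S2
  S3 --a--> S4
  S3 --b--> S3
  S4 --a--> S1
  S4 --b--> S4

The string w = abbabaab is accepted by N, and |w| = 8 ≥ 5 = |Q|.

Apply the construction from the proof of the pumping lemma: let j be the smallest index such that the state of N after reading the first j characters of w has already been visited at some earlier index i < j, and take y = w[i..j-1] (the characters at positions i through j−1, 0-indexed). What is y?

ab

Run of N on w = a b b a b a a b:
  step 0: S0  (start)
  step 1: S1  (read a: S0→S1)
  step 2: S0  (read b: S1→S0)   ← first repeat (S0 seen earlier)
  step 3: S1  (read b: S0→S1)
  step 4: S3  (read a: S1→S3)
  step 5: S3  (read b: S3→S3)
  step 6: S4  (read a: S3→S4)
  step 7: S1  (read a: S4→S1)
  step 8: S0  (read b: S1→S0)

So i = 0, j = 2, giving x = w[0:0] = ε, y = w[0:2] = ab, z = w[2:8] = babaab.
Check: |xy| = 2 ≤ 5 and |y| = 2 ≥ 1. Reading y takes N from S0 back to S0, so every xyⁱz is accepted.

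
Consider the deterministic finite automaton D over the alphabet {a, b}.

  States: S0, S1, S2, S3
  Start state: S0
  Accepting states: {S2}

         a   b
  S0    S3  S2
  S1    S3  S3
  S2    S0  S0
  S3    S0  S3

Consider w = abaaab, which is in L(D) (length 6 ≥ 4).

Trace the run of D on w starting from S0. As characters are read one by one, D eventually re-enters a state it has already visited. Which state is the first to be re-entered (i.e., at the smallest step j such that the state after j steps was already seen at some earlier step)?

State sequence: S0 -a-> S3 -b-> S3 -a-> S0 -a-> S3 -a-> S0 -b-> S2
First repeat at step 2: S3 was already visited.

The earliest repeat is at step j = 2: D is in S3, which it already visited at step i = 1.
With |Q| = 4, pigeonhole forces a state repeat no later than step 4; the substring read between the first and second visits to that state can be pumped.

S3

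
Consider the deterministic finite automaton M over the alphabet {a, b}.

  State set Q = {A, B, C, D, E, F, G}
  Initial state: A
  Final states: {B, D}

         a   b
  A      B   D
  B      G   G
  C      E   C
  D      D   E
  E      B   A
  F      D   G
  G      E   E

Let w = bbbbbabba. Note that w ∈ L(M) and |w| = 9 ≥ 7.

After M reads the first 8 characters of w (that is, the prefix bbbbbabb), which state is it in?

E

Run of M on the first 8 characters of w = b b b b b a b b:
  step 0: A  (start)
  step 1: D  (read b: A→D)
  step 2: E  (read b: D→E)
  step 3: A  (read b: E→A)
  step 4: D  (read b: A→D)
  step 5: E  (read b: D→E)
  step 6: B  (read a: E→B)
  step 7: G  (read b: B→G)
  step 8: E  (read b: G→E)

After reading 8 characters, M is in state E.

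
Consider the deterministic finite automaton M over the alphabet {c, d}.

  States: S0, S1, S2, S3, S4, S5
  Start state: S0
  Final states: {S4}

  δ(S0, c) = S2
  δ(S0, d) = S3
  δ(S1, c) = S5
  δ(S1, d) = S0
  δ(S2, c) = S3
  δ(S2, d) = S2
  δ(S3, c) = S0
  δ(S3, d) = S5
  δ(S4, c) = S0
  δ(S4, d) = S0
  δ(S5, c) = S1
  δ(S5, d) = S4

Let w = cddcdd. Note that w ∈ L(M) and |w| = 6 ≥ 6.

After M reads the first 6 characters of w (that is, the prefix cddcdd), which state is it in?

S4

State sequence: S0 -c-> S2 -d-> S2 -d-> S2 -c-> S3 -d-> S5 -d-> S4

After reading 6 characters, M is in state S4.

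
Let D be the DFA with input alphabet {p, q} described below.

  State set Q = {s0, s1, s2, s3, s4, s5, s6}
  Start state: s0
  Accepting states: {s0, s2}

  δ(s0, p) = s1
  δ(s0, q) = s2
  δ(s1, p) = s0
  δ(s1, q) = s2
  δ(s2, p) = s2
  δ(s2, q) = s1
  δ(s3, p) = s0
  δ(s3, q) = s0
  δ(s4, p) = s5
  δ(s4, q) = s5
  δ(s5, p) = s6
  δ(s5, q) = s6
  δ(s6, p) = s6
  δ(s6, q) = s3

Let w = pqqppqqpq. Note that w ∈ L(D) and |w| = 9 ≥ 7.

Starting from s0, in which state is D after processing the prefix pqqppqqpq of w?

s2

State sequence: s0 -p-> s1 -q-> s2 -q-> s1 -p-> s0 -p-> s1 -q-> s2 -q-> s1 -p-> s0 -q-> s2

After reading 9 characters, D is in state s2.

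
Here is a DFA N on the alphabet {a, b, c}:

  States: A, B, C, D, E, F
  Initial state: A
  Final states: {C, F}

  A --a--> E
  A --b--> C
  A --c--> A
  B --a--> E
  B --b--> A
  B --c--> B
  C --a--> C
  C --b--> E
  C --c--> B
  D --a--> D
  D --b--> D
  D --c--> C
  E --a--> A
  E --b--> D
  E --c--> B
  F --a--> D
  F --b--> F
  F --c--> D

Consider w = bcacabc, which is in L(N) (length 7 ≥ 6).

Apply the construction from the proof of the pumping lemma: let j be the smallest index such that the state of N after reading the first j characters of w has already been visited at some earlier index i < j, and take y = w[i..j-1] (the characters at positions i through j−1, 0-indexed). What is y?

ac

State sequence: A -b-> C -c-> B -a-> E -c-> B -a-> E -b-> D -c-> C
First repeat at step 4: B was already visited.

So i = 2, j = 4, giving x = w[0:2] = bc, y = w[2:4] = ac, z = w[4:7] = abc.
Check: |xy| = 4 ≤ 6 and |y| = 2 ≥ 1. Reading y takes N from B back to B, so every xyⁱz is accepted.
With |Q| = 6, pigeonhole forces a state repeat no later than step 6; the substring read between the first and second visits to that state can be pumped.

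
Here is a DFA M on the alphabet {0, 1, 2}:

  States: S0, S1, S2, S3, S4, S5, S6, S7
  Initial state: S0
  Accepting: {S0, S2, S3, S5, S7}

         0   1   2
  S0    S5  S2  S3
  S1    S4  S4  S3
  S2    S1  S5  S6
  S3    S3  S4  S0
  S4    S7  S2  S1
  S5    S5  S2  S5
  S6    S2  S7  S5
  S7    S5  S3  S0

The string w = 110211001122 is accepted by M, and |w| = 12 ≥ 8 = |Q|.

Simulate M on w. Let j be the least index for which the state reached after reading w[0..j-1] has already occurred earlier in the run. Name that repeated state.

State sequence: S0 -1-> S2 -1-> S5 -0-> S5 -2-> S5 -1-> S2 -1-> S5 -0-> S5 -0-> S5 -1-> S2 -1-> S5 -2-> S5 -2-> S5
First repeat at step 3: S5 was already visited.

The earliest repeat is at step j = 3: M is in S5, which it already visited at step i = 2.
Since M has 8 states, any run of length ≥ 8 visits 8+1 states, so by pigeonhole some state repeats within the first 8 steps — that repeat gives the pumpable loop.

S5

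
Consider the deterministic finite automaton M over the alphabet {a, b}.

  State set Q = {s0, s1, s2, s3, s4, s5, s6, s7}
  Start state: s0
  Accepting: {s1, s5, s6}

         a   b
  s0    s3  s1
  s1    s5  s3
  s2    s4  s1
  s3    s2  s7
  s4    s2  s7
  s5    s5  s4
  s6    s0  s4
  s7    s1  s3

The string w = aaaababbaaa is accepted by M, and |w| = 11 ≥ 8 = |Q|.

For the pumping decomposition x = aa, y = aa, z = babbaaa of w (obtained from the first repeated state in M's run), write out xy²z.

xy^2z = aa·aa·aa·babbaaa = aaaaaababbaaa.
Reading y = aa takes M from s2 back to s2, so after x·y·y the machine is still in s2, and z then leads to the accepting state s5. Hence aaaaaababbaaa ∈ L(M).

aaaaaababbaaa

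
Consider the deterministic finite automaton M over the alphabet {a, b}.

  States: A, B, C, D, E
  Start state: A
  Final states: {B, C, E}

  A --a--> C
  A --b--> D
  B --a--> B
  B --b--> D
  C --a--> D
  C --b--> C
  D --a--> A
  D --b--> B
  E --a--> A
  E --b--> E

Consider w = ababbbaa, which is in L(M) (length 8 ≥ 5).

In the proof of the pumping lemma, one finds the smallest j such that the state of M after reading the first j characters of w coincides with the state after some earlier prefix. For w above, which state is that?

C

Run of M on w = a b a b b b a a:
  step 0: A  (start)
  step 1: C  (read a: A→C)
  step 2: C  (read b: C→C)   ← first repeat (C seen earlier)
  step 3: D  (read a: C→D)
  step 4: B  (read b: D→B)
  step 5: D  (read b: B→D)
  step 6: B  (read b: D→B)
  step 7: B  (read a: B→B)
  step 8: B  (read a: B→B)

The earliest repeat is at step j = 2: M is in C, which it already visited at step i = 1.
Pumping length from the standard proof: p = 5 (the number of states). The repeated state found above gives |xy| = j ≤ 5 and |y| = j − i ≥ 1.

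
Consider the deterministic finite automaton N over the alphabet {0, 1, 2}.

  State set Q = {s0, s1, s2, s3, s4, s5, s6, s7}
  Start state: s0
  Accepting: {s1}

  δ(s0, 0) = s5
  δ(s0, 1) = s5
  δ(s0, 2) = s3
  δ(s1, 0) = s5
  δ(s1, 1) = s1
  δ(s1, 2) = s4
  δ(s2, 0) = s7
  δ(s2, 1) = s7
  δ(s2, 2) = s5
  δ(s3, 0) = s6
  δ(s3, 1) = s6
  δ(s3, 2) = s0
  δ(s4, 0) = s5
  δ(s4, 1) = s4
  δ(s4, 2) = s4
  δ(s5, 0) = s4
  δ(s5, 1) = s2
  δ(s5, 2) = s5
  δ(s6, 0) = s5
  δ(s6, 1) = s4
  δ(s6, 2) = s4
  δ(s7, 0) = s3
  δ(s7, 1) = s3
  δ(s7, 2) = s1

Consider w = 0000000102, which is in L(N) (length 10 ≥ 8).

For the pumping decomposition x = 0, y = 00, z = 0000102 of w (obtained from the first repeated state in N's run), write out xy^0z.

00000102

xy⁰z = xz = 0·0000102 = 00000102.
Reading y = 00 takes N from s5 back to s5, so after x the machine is still in s5, and z then leads to the accepting state s1. Hence 00000102 ∈ L(N).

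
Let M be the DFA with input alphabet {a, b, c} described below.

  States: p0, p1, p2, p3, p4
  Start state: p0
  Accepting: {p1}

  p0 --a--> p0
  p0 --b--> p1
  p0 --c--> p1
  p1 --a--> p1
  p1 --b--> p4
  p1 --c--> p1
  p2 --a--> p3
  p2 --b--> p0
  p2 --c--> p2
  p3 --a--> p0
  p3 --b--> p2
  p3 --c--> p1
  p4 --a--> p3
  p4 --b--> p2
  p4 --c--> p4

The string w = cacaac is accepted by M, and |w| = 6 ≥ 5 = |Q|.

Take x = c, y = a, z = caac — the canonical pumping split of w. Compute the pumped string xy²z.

caacaac

xy^2z = c·a·a·caac = caacaac.
Reading y = a takes M from p1 back to p1, so after x·y·y the machine is still in p1, and z then leads to the accepting state p1. Hence caacaac ∈ L(M).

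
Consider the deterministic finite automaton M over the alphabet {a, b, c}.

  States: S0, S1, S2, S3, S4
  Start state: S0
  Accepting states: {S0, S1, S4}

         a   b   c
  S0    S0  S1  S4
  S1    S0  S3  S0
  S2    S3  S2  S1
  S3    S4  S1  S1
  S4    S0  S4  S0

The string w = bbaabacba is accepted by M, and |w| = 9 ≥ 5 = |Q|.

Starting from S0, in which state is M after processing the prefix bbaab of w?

S1

Run of M on the first 5 characters of w = b b a a b:
  step 0: S0  (start)
  step 1: S1  (read b: S0→S1)
  step 2: S3  (read b: S1→S3)
  step 3: S4  (read a: S3→S4)
  step 4: S0  (read a: S4→S0)
  step 5: S1  (read b: S0→S1)

After reading 5 characters, M is in state S1.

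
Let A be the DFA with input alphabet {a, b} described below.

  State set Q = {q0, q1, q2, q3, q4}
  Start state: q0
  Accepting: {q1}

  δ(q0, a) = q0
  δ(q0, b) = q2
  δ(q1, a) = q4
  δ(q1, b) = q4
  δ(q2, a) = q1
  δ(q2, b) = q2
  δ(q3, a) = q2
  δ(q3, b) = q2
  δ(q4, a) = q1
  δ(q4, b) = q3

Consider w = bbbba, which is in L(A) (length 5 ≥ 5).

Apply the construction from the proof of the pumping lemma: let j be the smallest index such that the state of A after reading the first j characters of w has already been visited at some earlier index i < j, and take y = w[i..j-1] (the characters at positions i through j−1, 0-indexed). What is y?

b

State sequence: q0 -b-> q2 -b-> q2 -b-> q2 -b-> q2 -a-> q1
First repeat at step 2: q2 was already visited.

So i = 1, j = 2, giving x = w[0:1] = b, y = w[1:2] = b, z = w[2:5] = bba.
Check: |xy| = 2 ≤ 5 and |y| = 1 ≥ 1. Reading y takes A from q2 back to q2, so every xyⁱz is accepted.
The DFA has 5 states, so the proof of the pumping lemma guarantees a repeated state among the first 5+1 visited; the segment between the two visits is the pumpable y.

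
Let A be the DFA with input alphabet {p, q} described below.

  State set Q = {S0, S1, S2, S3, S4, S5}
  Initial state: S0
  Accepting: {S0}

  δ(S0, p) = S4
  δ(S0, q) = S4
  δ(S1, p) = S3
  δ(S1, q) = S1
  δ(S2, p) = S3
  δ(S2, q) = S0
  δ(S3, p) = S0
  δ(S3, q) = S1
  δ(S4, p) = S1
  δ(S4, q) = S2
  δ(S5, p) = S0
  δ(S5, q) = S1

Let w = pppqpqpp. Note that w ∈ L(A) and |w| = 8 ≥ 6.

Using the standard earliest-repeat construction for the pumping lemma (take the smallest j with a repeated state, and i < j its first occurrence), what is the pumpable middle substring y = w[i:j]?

pq

Run of A on w = p p p q p q p p:
  step 0: S0  (start)
  step 1: S4  (read p: S0→S4)
  step 2: S1  (read p: S4→S1)
  step 3: S3  (read p: S1→S3)
  step 4: S1  (read q: S3→S1)   ← first repeat (S1 seen earlier)
  step 5: S3  (read p: S1→S3)
  step 6: S1  (read q: S3→S1)
  step 7: S3  (read p: S1→S3)
  step 8: S0  (read p: S3→S0)

So i = 2, j = 4, giving x = w[0:2] = pp, y = w[2:4] = pq, z = w[4:8] = pqpp.
Check: |xy| = 4 ≤ 6 and |y| = 2 ≥ 1. Reading y takes A from S1 back to S1, so every xyⁱz is accepted.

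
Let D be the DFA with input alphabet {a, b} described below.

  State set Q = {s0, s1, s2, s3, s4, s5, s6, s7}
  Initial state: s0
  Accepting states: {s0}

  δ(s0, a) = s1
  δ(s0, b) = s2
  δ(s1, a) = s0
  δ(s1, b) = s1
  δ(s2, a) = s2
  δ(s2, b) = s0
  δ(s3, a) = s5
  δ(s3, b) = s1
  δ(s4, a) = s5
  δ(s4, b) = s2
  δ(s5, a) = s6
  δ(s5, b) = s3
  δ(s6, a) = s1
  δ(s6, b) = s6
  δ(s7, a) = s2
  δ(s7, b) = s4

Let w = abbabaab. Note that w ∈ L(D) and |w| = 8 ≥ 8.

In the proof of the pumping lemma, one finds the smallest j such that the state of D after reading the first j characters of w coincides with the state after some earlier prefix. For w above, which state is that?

s1

Run of D on w = a b b a b a a b:
  step 0: s0  (start)
  step 1: s1  (read a: s0→s1)
  step 2: s1  (read b: s1→s1)   ← first repeat (s1 seen earlier)
  step 3: s1  (read b: s1→s1)
  step 4: s0  (read a: s1→s0)
  step 5: s2  (read b: s0→s2)
  step 6: s2  (read a: s2→s2)
  step 7: s2  (read a: s2→s2)
  step 8: s0  (read b: s2→s0)

The earliest repeat is at step j = 2: D is in s1, which it already visited at step i = 1.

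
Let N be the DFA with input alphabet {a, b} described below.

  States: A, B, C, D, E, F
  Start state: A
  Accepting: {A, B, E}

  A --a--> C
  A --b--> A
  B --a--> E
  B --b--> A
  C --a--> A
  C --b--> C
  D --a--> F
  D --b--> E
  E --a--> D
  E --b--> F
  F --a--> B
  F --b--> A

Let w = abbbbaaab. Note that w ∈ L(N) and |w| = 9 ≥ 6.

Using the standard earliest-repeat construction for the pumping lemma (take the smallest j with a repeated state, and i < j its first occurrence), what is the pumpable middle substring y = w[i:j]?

Run of N on w = a b b b b a a a b:
  step 0: A  (start)
  step 1: C  (read a: A→C)
  step 2: C  (read b: C→C)   ← first repeat (C seen earlier)
  step 3: C  (read b: C→C)
  step 4: C  (read b: C→C)
  step 5: C  (read b: C→C)
  step 6: A  (read a: C→A)
  step 7: C  (read a: A→C)
  step 8: A  (read a: C→A)
  step 9: A  (read b: A→A)

So i = 1, j = 2, giving x = w[0:1] = a, y = w[1:2] = b, z = w[2:9] = bbbaaab.
Check: |xy| = 2 ≤ 6 and |y| = 1 ≥ 1. Reading y takes N from C back to C, so every xyⁱz is accepted.
Pumping length from the standard proof: p = 6 (the number of states). The repeated state found above gives |xy| = j ≤ 6 and |y| = j − i ≥ 1.

b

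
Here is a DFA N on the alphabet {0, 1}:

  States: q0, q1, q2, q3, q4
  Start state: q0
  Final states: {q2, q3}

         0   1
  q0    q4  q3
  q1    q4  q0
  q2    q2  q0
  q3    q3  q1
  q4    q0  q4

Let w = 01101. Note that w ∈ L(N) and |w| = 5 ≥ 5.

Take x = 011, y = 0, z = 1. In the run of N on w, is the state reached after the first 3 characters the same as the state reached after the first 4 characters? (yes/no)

no

Run of N on the first 4 characters of w = 0 1 1 0:
  step 0: q0  (start)
  step 1: q4  (read 0: q0→q4)
  step 2: q4  (read 1: q4→q4)
  step 3: q4  (read 1: q4→q4)
  step 4: q0  (read 0: q4→q0)

After x (step 3): q4. After xy (step 4): q0.
They differ (q4 ≠ q0), so y is not a cycle from the state after x; this split is not the one the pumping-lemma construction produces, and pumping y need not keep the string in L(N).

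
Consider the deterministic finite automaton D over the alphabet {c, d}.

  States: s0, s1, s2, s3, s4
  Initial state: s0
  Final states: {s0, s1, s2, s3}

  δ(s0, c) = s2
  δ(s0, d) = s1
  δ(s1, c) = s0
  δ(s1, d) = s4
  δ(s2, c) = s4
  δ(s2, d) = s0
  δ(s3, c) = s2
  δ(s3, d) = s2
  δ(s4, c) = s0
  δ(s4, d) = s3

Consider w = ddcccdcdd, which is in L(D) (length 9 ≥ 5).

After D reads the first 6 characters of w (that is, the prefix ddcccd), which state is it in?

State sequence: s0 -d-> s1 -d-> s4 -c-> s0 -c-> s2 -c-> s4 -d-> s3

After reading 6 characters, D is in state s3.
(This kind of state-tracing is the core of the pumping-lemma construction: with 5 states, pigeonhole forces a repeat within the first 5 steps.)

s3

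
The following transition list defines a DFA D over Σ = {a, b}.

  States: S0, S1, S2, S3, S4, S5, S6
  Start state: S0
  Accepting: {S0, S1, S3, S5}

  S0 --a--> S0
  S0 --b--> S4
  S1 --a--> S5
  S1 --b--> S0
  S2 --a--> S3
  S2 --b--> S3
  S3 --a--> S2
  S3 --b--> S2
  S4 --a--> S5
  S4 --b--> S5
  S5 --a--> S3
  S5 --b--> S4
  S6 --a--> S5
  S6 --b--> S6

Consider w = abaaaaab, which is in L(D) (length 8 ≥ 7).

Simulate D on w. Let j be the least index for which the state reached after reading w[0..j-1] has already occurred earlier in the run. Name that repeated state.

S0

Run of D on w = a b a a a a a b:
  step 0: S0  (start)
  step 1: S0  (read a: S0→S0)   ← first repeat (S0 seen earlier)
  step 2: S4  (read b: S0→S4)
  step 3: S5  (read a: S4→S5)
  step 4: S3  (read a: S5→S3)
  step 5: S2  (read a: S3→S2)
  step 6: S3  (read a: S2→S3)
  step 7: S2  (read a: S3→S2)
  step 8: S3  (read b: S2→S3)

The earliest repeat is at step j = 1: D is in S0, which it already visited at step i = 0.
The DFA has 7 states, so the proof of the pumping lemma guarantees a repeated state among the first 7+1 visited; the segment between the two visits is the pumpable y.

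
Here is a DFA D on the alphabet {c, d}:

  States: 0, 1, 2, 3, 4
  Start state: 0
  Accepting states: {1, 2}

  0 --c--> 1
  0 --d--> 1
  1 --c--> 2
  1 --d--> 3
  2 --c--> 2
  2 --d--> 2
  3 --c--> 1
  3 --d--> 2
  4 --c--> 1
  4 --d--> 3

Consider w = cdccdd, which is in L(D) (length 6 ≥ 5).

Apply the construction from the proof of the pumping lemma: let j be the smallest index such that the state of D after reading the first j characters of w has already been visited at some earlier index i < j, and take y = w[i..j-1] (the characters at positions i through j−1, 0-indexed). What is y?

dc

Run of D on w = c d c c d d:
  step 0: 0  (start)
  step 1: 1  (read c: 0→1)
  step 2: 3  (read d: 1→3)
  step 3: 1  (read c: 3→1)   ← first repeat (1 seen earlier)
  step 4: 2  (read c: 1→2)
  step 5: 2  (read d: 2→2)
  step 6: 2  (read d: 2→2)

So i = 1, j = 3, giving x = w[0:1] = c, y = w[1:3] = dc, z = w[3:6] = cdd.
Check: |xy| = 3 ≤ 5 and |y| = 2 ≥ 1. Reading y takes D from 1 back to 1, so every xyⁱz is accepted.
Pumping length from the standard proof: p = 5 (the number of states). The repeated state found above gives |xy| = j ≤ 5 and |y| = j − i ≥ 1.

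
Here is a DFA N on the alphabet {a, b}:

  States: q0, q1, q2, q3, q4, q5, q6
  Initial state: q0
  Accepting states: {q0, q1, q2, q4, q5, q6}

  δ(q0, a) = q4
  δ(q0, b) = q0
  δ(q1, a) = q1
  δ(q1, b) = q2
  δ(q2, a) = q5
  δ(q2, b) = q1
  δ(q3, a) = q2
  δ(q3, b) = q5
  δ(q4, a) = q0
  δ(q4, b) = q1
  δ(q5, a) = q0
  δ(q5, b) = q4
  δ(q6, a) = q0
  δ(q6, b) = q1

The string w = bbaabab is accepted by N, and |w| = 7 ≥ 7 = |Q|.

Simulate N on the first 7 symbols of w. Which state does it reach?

q1

Run of N on the first 7 characters of w = b b a a b a b:
  step 0: q0  (start)
  step 1: q0  (read b: q0→q0)
  step 2: q0  (read b: q0→q0)
  step 3: q4  (read a: q0→q4)
  step 4: q0  (read a: q4→q0)
  step 5: q0  (read b: q0→q0)
  step 6: q4  (read a: q0→q4)
  step 7: q1  (read b: q4→q1)

After reading 7 characters, N is in state q1.
(This kind of state-tracing is the core of the pumping-lemma construction: with 7 states, pigeonhole forces a repeat within the first 7 steps.)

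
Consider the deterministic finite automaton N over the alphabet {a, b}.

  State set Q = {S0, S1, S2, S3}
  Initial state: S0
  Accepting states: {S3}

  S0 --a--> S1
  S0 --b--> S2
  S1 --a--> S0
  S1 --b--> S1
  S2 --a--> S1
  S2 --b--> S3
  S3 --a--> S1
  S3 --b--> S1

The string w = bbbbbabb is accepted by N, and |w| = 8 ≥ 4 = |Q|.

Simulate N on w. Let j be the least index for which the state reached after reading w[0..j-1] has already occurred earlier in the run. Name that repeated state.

S1

Run of N on w = b b b b b a b b:
  step 0: S0  (start)
  step 1: S2  (read b: S0→S2)
  step 2: S3  (read b: S2→S3)
  step 3: S1  (read b: S3→S1)
  step 4: S1  (read b: S1→S1)   ← first repeat (S1 seen earlier)
  step 5: S1  (read b: S1→S1)
  step 6: S0  (read a: S1→S0)
  step 7: S2  (read b: S0→S2)
  step 8: S3  (read b: S2→S3)

The earliest repeat is at step j = 4: N is in S1, which it already visited at step i = 3.
Pumping length from the standard proof: p = 4 (the number of states). The repeated state found above gives |xy| = j ≤ 4 and |y| = j − i ≥ 1.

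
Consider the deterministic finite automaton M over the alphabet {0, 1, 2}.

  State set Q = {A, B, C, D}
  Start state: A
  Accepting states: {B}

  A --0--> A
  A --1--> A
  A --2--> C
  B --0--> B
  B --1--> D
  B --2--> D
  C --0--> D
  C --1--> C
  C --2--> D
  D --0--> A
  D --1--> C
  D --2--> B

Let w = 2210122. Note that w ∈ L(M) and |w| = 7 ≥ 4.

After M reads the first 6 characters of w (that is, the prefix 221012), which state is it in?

State sequence: A -2-> C -2-> D -1-> C -0-> D -1-> C -2-> D

After reading 6 characters, M is in state D.

D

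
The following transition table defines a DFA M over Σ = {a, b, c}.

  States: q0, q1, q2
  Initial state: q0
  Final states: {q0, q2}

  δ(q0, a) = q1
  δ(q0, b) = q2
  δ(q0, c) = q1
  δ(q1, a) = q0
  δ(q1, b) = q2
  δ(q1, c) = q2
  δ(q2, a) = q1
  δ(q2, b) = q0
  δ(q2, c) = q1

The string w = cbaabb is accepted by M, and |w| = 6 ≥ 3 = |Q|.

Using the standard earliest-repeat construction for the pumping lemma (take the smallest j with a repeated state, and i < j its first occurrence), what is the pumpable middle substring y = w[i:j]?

Run of M on w = c b a a b b:
  step 0: q0  (start)
  step 1: q1  (read c: q0→q1)
  step 2: q2  (read b: q1→q2)
  step 3: q1  (read a: q2→q1)   ← first repeat (q1 seen earlier)
  step 4: q0  (read a: q1→q0)
  step 5: q2  (read b: q0→q2)
  step 6: q0  (read b: q2→q0)

So i = 1, j = 3, giving x = w[0:1] = c, y = w[1:3] = ba, z = w[3:6] = abb.
Check: |xy| = 3 ≤ 3 and |y| = 2 ≥ 1. Reading y takes M from q1 back to q1, so every xyⁱz is accepted.

ba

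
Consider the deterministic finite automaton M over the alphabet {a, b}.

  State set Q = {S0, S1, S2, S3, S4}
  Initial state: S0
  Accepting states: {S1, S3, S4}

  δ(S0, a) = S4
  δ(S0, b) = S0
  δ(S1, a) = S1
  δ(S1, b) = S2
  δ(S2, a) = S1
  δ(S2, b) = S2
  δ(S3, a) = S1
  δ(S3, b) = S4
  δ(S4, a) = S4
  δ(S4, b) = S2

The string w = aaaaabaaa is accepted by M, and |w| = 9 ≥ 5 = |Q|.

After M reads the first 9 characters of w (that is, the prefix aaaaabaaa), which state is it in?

S1

Run of M on the first 9 characters of w = a a a a a b a a a:
  step 0: S0  (start)
  step 1: S4  (read a: S0→S4)
  step 2: S4  (read a: S4→S4)
  step 3: S4  (read a: S4→S4)
  step 4: S4  (read a: S4→S4)
  step 5: S4  (read a: S4→S4)
  step 6: S2  (read b: S4→S2)
  step 7: S1  (read a: S2→S1)
  step 8: S1  (read a: S1→S1)
  step 9: S1  (read a: S1→S1)

After reading 9 characters, M is in state S1.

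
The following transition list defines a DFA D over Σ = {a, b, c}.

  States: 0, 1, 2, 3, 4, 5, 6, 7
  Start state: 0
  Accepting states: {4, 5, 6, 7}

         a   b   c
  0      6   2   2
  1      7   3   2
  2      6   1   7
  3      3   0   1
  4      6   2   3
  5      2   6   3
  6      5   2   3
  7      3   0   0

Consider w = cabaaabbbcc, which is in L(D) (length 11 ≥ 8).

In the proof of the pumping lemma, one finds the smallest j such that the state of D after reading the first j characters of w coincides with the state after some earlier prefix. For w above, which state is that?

Run of D on w = c a b a a a b b b c c:
  step 0: 0  (start)
  step 1: 2  (read c: 0→2)
  step 2: 6  (read a: 2→6)
  step 3: 2  (read b: 6→2)   ← first repeat (2 seen earlier)
  step 4: 6  (read a: 2→6)
  step 5: 5  (read a: 6→5)
  step 6: 2  (read a: 5→2)
  step 7: 1  (read b: 2→1)
  step 8: 3  (read b: 1→3)
  step 9: 0  (read b: 3→0)
  step 10: 2  (read c: 0→2)
  step 11: 7  (read c: 2→7)

The earliest repeat is at step j = 3: D is in 2, which it already visited at step i = 1.

2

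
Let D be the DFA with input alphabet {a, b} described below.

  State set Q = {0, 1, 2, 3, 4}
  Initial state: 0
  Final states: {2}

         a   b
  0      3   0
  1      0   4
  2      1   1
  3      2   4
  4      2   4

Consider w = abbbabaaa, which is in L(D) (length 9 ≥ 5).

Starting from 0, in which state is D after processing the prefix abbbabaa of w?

Run of D on the first 8 characters of w = a b b b a b a a:
  step 0: 0  (start)
  step 1: 3  (read a: 0→3)
  step 2: 4  (read b: 3→4)
  step 3: 4  (read b: 4→4)
  step 4: 4  (read b: 4→4)
  step 5: 2  (read a: 4→2)
  step 6: 1  (read b: 2→1)
  step 7: 0  (read a: 1→0)
  step 8: 3  (read a: 0→3)

After reading 8 characters, D is in state 3.
(This kind of state-tracing is the core of the pumping-lemma construction: with 5 states, pigeonhole forces a repeat within the first 5 steps.)

3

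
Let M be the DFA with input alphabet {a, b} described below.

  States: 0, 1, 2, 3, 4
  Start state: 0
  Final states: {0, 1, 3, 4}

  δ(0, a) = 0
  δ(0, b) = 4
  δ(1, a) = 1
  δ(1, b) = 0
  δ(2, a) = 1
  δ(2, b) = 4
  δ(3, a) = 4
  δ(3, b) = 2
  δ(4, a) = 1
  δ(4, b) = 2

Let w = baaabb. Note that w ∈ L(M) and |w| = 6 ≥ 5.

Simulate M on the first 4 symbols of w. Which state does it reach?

State sequence: 0 -b-> 4 -a-> 1 -a-> 1 -a-> 1

After reading 4 characters, M is in state 1.
(This kind of state-tracing is the core of the pumping-lemma construction: with 5 states, pigeonhole forces a repeat within the first 5 steps.)

1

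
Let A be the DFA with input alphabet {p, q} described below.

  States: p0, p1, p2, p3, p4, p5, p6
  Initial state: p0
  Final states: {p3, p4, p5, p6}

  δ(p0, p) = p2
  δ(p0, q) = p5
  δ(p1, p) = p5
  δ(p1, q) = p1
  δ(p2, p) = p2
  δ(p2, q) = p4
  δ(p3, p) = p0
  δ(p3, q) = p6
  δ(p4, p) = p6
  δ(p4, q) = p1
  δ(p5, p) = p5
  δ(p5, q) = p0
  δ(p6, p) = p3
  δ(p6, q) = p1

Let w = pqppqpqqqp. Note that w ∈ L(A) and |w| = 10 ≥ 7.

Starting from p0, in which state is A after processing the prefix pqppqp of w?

State sequence: p0 -p-> p2 -q-> p4 -p-> p6 -p-> p3 -q-> p6 -p-> p3

After reading 6 characters, A is in state p3.

p3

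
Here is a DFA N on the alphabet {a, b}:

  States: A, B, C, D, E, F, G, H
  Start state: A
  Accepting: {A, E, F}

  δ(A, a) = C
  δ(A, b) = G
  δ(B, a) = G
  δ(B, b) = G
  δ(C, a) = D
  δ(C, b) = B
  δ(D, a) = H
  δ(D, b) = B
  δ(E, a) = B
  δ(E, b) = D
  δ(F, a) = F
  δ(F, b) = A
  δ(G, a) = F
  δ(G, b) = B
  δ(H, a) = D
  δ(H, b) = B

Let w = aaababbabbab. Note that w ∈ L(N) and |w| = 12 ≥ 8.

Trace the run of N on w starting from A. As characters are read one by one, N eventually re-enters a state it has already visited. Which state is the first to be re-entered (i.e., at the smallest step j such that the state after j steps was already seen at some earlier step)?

State sequence: A -a-> C -a-> D -a-> H -b-> B -a-> G -b-> B -b-> G -a-> F -b-> A -b-> G -a-> F -b-> A
First repeat at step 6: B was already visited.

The earliest repeat is at step j = 6: N is in B, which it already visited at step i = 4.
Pumping length from the standard proof: p = 8 (the number of states). The repeated state found above gives |xy| = j ≤ 8 and |y| = j − i ≥ 1.

B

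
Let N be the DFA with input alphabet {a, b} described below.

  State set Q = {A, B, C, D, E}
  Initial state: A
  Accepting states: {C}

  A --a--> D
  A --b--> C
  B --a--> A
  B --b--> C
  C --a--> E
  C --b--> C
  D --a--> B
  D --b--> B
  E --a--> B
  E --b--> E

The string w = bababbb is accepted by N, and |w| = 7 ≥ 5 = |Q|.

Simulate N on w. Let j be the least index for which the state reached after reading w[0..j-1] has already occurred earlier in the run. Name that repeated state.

E

State sequence: A -b-> C -a-> E -b-> E -a-> B -b-> C -b-> C -b-> C
First repeat at step 3: E was already visited.

The earliest repeat is at step j = 3: N is in E, which it already visited at step i = 2.
With |Q| = 5, pigeonhole forces a state repeat no later than step 5; the substring read between the first and second visits to that state can be pumped.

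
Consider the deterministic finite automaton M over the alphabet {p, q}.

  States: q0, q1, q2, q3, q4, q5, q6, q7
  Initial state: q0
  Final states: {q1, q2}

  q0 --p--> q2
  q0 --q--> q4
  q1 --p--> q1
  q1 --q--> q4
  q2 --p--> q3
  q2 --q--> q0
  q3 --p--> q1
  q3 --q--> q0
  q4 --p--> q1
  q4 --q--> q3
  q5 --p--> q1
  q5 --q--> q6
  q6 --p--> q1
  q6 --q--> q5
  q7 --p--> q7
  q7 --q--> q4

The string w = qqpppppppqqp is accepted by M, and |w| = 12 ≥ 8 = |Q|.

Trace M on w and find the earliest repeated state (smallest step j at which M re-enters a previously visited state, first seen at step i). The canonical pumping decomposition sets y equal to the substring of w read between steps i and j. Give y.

Run of M on w = q q p p p p p p p q q p:
  step 0: q0  (start)
  step 1: q4  (read q: q0→q4)
  step 2: q3  (read q: q4→q3)
  step 3: q1  (read p: q3→q1)
  step 4: q1  (read p: q1→q1)   ← first repeat (q1 seen earlier)
  step 5: q1  (read p: q1→q1)
  step 6: q1  (read p: q1→q1)
  step 7: q1  (read p: q1→q1)
  step 8: q1  (read p: q1→q1)
  step 9: q1  (read p: q1→q1)
  step 10: q4  (read q: q1→q4)
  step 11: q3  (read q: q4→q3)
  step 12: q1  (read p: q3→q1)

So i = 3, j = 4, giving x = w[0:3] = qqp, y = w[3:4] = p, z = w[4:12] = pppppqqp.
Check: |xy| = 4 ≤ 8 and |y| = 1 ≥ 1. Reading y takes M from q1 back to q1, so every xyⁱz is accepted.

p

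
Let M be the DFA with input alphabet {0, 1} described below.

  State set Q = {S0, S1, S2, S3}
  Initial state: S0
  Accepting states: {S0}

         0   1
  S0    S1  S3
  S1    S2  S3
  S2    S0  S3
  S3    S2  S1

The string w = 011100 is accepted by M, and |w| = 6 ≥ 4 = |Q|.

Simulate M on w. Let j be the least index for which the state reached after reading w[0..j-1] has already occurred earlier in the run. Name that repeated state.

State sequence: S0 -0-> S1 -1-> S3 -1-> S1 -1-> S3 -0-> S2 -0-> S0
First repeat at step 3: S1 was already visited.

The earliest repeat is at step j = 3: M is in S1, which it already visited at step i = 1.

S1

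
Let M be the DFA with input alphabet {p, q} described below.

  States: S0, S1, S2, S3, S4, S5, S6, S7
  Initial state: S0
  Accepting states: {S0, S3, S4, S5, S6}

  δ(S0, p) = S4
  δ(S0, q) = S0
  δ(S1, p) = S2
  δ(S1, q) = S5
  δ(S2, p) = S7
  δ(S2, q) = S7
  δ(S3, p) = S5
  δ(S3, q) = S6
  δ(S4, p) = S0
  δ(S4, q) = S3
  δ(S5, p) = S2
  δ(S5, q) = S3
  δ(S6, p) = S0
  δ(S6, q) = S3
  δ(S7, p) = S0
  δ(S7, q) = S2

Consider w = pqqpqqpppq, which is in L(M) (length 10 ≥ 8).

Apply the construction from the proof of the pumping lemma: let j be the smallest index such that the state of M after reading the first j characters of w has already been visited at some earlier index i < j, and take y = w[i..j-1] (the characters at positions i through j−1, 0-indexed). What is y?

Run of M on w = p q q p q q p p p q:
  step 0: S0  (start)
  step 1: S4  (read p: S0→S4)
  step 2: S3  (read q: S4→S3)
  step 3: S6  (read q: S3→S6)
  step 4: S0  (read p: S6→S0)   ← first repeat (S0 seen earlier)
  step 5: S0  (read q: S0→S0)
  step 6: S0  (read q: S0→S0)
  step 7: S4  (read p: S0→S4)
  step 8: S0  (read p: S4→S0)
  step 9: S4  (read p: S0→S4)
  step 10: S3  (read q: S4→S3)

So i = 0, j = 4, giving x = w[0:0] = ε, y = w[0:4] = pqqp, z = w[4:10] = qqpppq.
Check: |xy| = 4 ≤ 8 and |y| = 4 ≥ 1. Reading y takes M from S0 back to S0, so every xyⁱz is accepted.

pqqp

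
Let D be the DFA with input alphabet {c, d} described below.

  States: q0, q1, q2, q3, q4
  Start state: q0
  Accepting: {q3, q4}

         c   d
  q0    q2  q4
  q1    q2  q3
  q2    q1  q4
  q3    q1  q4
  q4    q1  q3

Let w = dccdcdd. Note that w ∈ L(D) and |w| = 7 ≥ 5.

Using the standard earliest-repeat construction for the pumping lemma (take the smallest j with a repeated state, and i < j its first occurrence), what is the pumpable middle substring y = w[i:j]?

ccd

State sequence: q0 -d-> q4 -c-> q1 -c-> q2 -d-> q4 -c-> q1 -d-> q3 -d-> q4
First repeat at step 4: q4 was already visited.

So i = 1, j = 4, giving x = w[0:1] = d, y = w[1:4] = ccd, z = w[4:7] = cdd.
Check: |xy| = 4 ≤ 5 and |y| = 3 ≥ 1. Reading y takes D from q4 back to q4, so every xyⁱz is accepted.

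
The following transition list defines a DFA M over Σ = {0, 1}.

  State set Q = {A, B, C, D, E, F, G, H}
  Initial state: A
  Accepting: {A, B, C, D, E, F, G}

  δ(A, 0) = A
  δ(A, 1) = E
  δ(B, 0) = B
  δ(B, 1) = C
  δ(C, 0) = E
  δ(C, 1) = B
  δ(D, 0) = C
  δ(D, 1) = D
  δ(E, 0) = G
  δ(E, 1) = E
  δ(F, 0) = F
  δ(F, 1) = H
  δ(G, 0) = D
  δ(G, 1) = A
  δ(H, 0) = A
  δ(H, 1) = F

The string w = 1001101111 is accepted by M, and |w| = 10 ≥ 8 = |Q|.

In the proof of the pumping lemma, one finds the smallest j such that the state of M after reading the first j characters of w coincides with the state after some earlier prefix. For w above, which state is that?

State sequence: A -1-> E -0-> G -0-> D -1-> D -1-> D -0-> C -1-> B -1-> C -1-> B -1-> C
First repeat at step 4: D was already visited.

The earliest repeat is at step j = 4: M is in D, which it already visited at step i = 3.
Pumping length from the standard proof: p = 8 (the number of states). The repeated state found above gives |xy| = j ≤ 8 and |y| = j − i ≥ 1.

D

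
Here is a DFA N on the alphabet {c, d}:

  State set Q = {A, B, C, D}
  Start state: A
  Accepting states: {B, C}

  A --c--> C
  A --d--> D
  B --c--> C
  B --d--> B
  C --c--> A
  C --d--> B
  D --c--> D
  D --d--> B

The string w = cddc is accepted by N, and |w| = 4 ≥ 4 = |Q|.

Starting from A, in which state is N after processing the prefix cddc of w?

State sequence: A -c-> C -d-> B -d-> B -c-> C

After reading 4 characters, N is in state C.

C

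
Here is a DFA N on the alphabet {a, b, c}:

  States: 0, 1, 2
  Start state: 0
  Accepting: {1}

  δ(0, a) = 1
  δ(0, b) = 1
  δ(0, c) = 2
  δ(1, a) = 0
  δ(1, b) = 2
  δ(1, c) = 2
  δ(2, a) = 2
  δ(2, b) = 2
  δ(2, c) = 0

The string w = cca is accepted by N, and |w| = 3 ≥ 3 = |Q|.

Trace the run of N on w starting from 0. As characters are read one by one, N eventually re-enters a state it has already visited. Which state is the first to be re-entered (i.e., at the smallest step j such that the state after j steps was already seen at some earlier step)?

0

Run of N on w = c c a:
  step 0: 0  (start)
  step 1: 2  (read c: 0→2)
  step 2: 0  (read c: 2→0)   ← first repeat (0 seen earlier)
  step 3: 1  (read a: 0→1)

The earliest repeat is at step j = 2: N is in 0, which it already visited at step i = 0.
Pumping length from the standard proof: p = 3 (the number of states). The repeated state found above gives |xy| = j ≤ 3 and |y| = j − i ≥ 1.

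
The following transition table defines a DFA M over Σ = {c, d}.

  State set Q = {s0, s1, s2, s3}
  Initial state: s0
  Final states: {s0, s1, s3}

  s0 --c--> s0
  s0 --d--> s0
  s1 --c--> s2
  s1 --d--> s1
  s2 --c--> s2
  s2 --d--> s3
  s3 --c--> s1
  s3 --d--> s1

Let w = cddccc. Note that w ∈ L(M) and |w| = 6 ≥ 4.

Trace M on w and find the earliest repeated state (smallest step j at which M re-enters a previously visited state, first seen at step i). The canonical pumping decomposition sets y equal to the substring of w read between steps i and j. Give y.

Run of M on w = c d d c c c:
  step 0: s0  (start)
  step 1: s0  (read c: s0→s0)   ← first repeat (s0 seen earlier)
  step 2: s0  (read d: s0→s0)
  step 3: s0  (read d: s0→s0)
  step 4: s0  (read c: s0→s0)
  step 5: s0  (read c: s0→s0)
  step 6: s0  (read c: s0→s0)

So i = 0, j = 1, giving x = w[0:0] = ε, y = w[0:1] = c, z = w[1:6] = ddccc.
Check: |xy| = 1 ≤ 4 and |y| = 1 ≥ 1. Reading y takes M from s0 back to s0, so every xyⁱz is accepted.
The DFA has 4 states, so the proof of the pumping lemma guarantees a repeated state among the first 4+1 visited; the segment between the two visits is the pumpable y.

c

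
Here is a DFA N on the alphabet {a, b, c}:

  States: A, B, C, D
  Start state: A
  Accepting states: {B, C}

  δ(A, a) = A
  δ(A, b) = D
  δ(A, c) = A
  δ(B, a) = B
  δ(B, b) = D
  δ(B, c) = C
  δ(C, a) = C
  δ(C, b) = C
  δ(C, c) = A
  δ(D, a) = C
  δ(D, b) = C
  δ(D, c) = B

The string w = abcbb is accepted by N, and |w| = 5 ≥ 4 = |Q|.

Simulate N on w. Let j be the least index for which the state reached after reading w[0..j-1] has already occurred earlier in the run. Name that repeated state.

A

Run of N on w = a b c b b:
  step 0: A  (start)
  step 1: A  (read a: A→A)   ← first repeat (A seen earlier)
  step 2: D  (read b: A→D)
  step 3: B  (read c: D→B)
  step 4: D  (read b: B→D)
  step 5: C  (read b: D→C)

The earliest repeat is at step j = 1: N is in A, which it already visited at step i = 0.
Since N has 4 states, any run of length ≥ 4 visits 4+1 states, so by pigeonhole some state repeats within the first 4 steps — that repeat gives the pumpable loop.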